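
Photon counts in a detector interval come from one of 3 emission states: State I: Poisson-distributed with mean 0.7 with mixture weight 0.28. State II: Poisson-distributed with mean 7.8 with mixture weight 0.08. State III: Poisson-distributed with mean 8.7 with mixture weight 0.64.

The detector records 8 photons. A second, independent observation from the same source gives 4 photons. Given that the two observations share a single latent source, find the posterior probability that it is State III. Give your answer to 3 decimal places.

Posterior ∝ prior × likelihood, so P(k | x) ∝ π_k f_k(x); normalise over all components.
Since both observations come from the same component, the likelihood for component k is f_k(x₁)·f_k(x₂).
  f_I = [e^(−0.7)·0.7^8/8! = 7.09999e-07] × [0.00496792] = 3.52722e-09
  f_II = [e^(−7.8)·7.8^8/8! = 0.139232] × [0.0631932] = 0.00879852
  f_III = [e^(−8.7)·8.7^8/8! = 0.135604] × [0.0397653] = 0.00539232
Weight by the priors:
  π_I·f_I = 0.28 × 3.52722e-09 = 9.87621e-10
  π_II·f_II = 0.08 × 0.00879852 = 0.000703881
  π_III·f_III = 0.64 × 0.00539232 = 0.00345108
Denominator: 9.87621e-10 + 0.000703881 + 0.00345108 = 0.00415496
So the posterior for State III is 0.00345108 / 0.00415496 ≈ 0.831.

0.831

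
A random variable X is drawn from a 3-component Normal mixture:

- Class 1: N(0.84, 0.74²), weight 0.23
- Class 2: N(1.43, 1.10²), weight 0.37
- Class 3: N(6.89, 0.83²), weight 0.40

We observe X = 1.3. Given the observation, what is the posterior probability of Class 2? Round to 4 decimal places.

Posterior ∝ prior × likelihood, so P(k | x) ∝ π_k f_k(x); normalise over all components.
Evaluate each component's likelihood at the observed value:
  p_1 = (1/(0.74·√(2π)))·exp(−(1.3−0.84)²/(2·0.74²)) = 0.539111·exp(-0.19321) = 0.444396
  p_2 = (1/(1.10·√(2π)))·exp(−(1.3−1.43)²/(2·1.10²)) = 0.362675·exp(-0.00698) = 0.360151
  p_3 = (1/(0.83·√(2π)))·exp(−(1.3−6.89)²/(2·0.83²)) = 0.480653·exp(-22.67971) = 6.79455e-11
Unnormalised posteriors:
  π_1·p_1 = 0.23 × 0.444396 = 0.102211
  π_2·p_2 = 0.37 × 0.360151 = 0.133256
  π_3·p_3 = 0.40 × 6.79455e-11 = 2.71782e-11
Evidence: 0.102211 + 0.133256 + 2.71782e-11 = 0.235467
P(Class 2 | the observation) ≈ 0.5659

0.5659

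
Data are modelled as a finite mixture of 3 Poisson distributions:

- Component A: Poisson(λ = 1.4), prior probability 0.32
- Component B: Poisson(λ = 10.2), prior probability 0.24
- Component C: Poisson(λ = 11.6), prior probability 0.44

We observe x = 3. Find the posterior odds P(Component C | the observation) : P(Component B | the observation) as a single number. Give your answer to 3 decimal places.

0.665

Only the two components matter; the odds are (P(Z=i) f_i(x)) / (P(Z=j) f_j(x)).
Poisson probabilities:
  p_A = e^(−1.4)·1.4^3/3! = 0.112777
  p_B = e^(−10.2)·10.2^3/3! = 0.00657424
  p_C = e^(−11.6)·11.6^3/3! = 0.00238455
Odds = (0.44/0.24) × (0.00238455/0.00657424) = 1.83333 × 0.362711 ≈ 0.665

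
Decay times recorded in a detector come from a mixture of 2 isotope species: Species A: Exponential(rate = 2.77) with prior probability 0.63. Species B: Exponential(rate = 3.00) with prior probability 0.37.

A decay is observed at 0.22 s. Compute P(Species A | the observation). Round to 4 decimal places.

0.6232

Posterior ∝ prior × likelihood, so P(k | x) ∝ π_k f_k(x); normalise over all components.
Exponential densities:
  L_A = 2.77·e^(−2.77·0.22) = 2.77·e^(−0.6094) = 1.50599
  L_B = 3.00·e^(−3.00·0.22) = 3.00·e^(−0.6600) = 1.55055
Weight by the priors:
  π_A·L_A = 0.63 × 1.50599 = 0.948771
  π_B·L_B = 0.37 × 1.55055 = 0.573705
Sum: 0.948771 + 0.573705 = 1.52248
Responsibility of Species A: 0.948771 / 1.52248 ≈ 0.6232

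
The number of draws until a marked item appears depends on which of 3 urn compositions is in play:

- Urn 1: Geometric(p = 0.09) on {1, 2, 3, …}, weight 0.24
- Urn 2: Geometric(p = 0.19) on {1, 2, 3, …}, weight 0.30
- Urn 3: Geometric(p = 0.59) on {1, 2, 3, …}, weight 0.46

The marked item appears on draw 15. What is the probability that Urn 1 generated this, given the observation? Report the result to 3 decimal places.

0.659

Apply Bayes' rule: the posterior for each component is proportional to its prior times its likelihood at x.
Evaluate each component's likelihood at the observed value:
  p_1 = 0.09·(1−0.09)^14 = 0.09·0.267042 = 0.0240338
  p_2 = 0.19·(1−0.19)^14 = 0.19·0.0523348 = 0.00994361
  p_3 = 0.59·(1−0.59)^14 = 0.59·3.79292e-06 = 2.23782e-06
Unnormalised posteriors:
  P(Z=1)·p_1 = 0.24 × 0.0240338 = 0.00576811
  P(Z=2)·p_2 = 0.30 × 0.00994361 = 0.00298308
  P(Z=3)·p_3 = 0.46 × 2.23782e-06 = 1.0294e-06
Sum: 0.00576811 + 0.00298308 + 1.0294e-06 = 0.00875222
P(Urn 1 | x) = 0.00576811 / 0.00875222 ≈ 0.659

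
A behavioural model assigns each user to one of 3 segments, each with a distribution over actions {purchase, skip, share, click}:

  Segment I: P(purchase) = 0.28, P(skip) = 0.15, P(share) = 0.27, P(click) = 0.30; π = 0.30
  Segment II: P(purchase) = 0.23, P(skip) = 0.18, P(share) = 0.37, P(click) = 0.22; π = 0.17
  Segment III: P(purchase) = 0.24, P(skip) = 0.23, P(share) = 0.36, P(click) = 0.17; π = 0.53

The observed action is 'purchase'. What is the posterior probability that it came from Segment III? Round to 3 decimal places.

P(component k | x) = π_k·f_k(x) / marginal(x), where marginal(x) = Σ_j π_j·f_j(x).
Component likelihoods at x = 'purchase':
  L_I = P(purchase | comp) = 0.28
  L_II = P(purchase | comp) = 0.23
  L_III = P(purchase | comp) = 0.24
Prior × likelihood for each component:
  π_I·L_I = 0.30 × 0.28 = 0.084
  π_II·L_II = 0.17 × 0.23 = 0.0391
  π_III·L_III = 0.53 × 0.24 = 0.1272
Denominator: 0.084 + 0.0391 + 0.1272 = 0.2503
So the posterior for Segment III is 0.1272 / 0.2503 ≈ 0.508.

0.508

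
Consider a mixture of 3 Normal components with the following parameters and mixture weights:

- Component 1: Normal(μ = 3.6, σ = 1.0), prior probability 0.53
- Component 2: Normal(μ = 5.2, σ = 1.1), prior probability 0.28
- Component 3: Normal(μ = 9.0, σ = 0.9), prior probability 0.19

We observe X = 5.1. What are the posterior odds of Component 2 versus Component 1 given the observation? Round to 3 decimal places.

Only the two components matter; the odds are (π_i f_i(x)) / (π_j f_j(x)).
Normal densities:
  L_1 = 0.129518
  L_2 = 0.361179
  L_3 = 3.70787e-05
0.10113 / 0.0686443 ≈ 1.473

1.473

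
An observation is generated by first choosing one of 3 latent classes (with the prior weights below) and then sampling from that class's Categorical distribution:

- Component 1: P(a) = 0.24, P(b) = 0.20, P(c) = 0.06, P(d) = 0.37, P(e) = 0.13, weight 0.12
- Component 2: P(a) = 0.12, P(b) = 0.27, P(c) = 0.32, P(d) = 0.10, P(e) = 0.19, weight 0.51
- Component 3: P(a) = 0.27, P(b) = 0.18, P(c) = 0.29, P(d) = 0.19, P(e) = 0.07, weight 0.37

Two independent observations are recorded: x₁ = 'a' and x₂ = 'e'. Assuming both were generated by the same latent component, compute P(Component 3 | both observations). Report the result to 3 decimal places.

Posterior ∝ prior × likelihood, so P(k | x) ∝ w_k f_k(x); normalise over all components.
Since both observations come from the same component, the likelihood for component k is f_k(x₁)·f_k(x₂).
  p_1 = [P(a | comp) = 0.24] × [0.13] = 0.0312
  p_2 = [P(a | comp) = 0.12] × [0.19] = 0.0228
  p_3 = [P(a | comp) = 0.27] × [0.07] = 0.0189
Weight by the priors:
  w_1·p_1 = 0.12 × 0.0312 = 0.003744
  w_2·p_2 = 0.51 × 0.0228 = 0.011628
  w_3·p_3 = 0.37 × 0.0189 = 0.006993
Denominator: 0.003744 + 0.011628 + 0.006993 = 0.022365
So the posterior for Component 3 is 0.006993 / 0.022365 ≈ 0.313.

0.313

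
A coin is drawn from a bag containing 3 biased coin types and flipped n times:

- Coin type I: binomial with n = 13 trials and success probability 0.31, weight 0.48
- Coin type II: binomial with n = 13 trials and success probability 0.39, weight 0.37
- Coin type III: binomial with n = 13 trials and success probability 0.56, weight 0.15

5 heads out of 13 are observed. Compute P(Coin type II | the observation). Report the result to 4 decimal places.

Apply Bayes' rule: the posterior for each component is proportional to its prior times its likelihood at x.
Evaluate each component's likelihood at the observed value:
  L_I = 0.189313
  L_II = 0.222608
  L_III = 0.0995727
Unnormalised posteriors:
  w_I·L_I = 0.48 × 0.189313 = 0.0908701
  w_II·L_II = 0.37 × 0.222608 = 0.0823649
  w_III·L_III = 0.15 × 0.0995727 = 0.0149359
Normaliser: 0.0908701 + 0.0823649 + 0.0149359 = 0.188171
Responsibility of Coin type II: 0.0823649 / 0.188171 ≈ 0.4377

0.4377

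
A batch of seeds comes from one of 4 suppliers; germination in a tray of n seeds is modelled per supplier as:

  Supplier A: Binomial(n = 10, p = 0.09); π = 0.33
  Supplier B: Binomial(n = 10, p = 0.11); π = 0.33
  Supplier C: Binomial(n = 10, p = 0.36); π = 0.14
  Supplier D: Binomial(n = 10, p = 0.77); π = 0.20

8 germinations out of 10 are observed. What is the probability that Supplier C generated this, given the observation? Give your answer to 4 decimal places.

P(component k | x) = w_k·f_k(x) / marginal(x), where marginal(x) = Σ_j w_j·f_j(x).
Evaluate each component's likelihood at the observed value:
  f_A = C(10,8)·0.09^8·0.91^2 = 45·4.30467e-09·0.8281 = 1.60411e-07
  f_B = C(10,8)·0.11^8·0.89^2 = 45·2.14359e-08·0.7921 = 7.64072e-07
  f_C = C(10,8)·0.36^8·0.64^2 = 45·0.000282111·0.4096 = 0.00519987
  f_D = C(10,8)·0.77^8·0.23^2 = 45·0.123574·0.0529 = 0.294167
Weight by the priors:
  w_A·f_A = 0.33 × 1.60411e-07 = 5.29358e-08
  w_B·f_B = 0.33 × 7.64072e-07 = 2.52144e-07
  w_C·f_C = 0.14 × 0.00519987 = 0.000727982
  w_D·f_D = 0.20 × 0.294167 = 0.0588334
Sum: 5.29358e-08 + 2.52144e-07 + 0.000727982 + 0.0588334 = 0.0595617
P(Supplier C | data) ≈ 0.0122

0.0122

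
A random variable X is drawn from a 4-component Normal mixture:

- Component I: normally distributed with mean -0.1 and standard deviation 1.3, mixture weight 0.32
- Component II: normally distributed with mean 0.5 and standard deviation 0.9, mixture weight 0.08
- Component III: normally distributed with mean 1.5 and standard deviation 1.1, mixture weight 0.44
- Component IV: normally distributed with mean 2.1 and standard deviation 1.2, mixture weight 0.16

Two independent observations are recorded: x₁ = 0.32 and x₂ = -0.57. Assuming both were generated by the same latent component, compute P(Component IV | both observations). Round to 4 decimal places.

By Bayes' theorem, P(k | x) = w_k f_k(x) / Σ_j w_j f_j(x).
Since both observations come from the same component, the likelihood for component k is f_k(x₁)·f_k(x₂).
  p_I = [(1/(1.3·√(2π)))·exp(−(0.32−-0.1)²/(2·1.3²)) = 0.306879·exp(-0.05219) = 0.291274] × [0.287464] = 0.0837307
  p_II = [(1/(0.9·√(2π)))·exp(−(0.32−0.5)²/(2·0.9²)) = 0.443269·exp(-0.02000) = 0.434492] × [0.218645] = 0.0949994
  p_III = [(1/(1.1·√(2π)))·exp(−(0.32−1.5)²/(2·1.1²)) = 0.362675·exp(-0.57537) = 0.204003] × [0.0617372] = 0.0125946
  p_IV = [(1/(1.2·√(2π)))·exp(−(0.32−2.1)²/(2·1.2²)) = 0.332452·exp(-1.10014) = 0.110648] × [0.0279714] = 0.00309499
Unnormalised posteriors:
  w_I·p_I = 0.32 × 0.0837307 = 0.0267938
  w_II·p_II = 0.08 × 0.0949994 = 0.00759995
  w_III·p_III = 0.44 × 0.0125946 = 0.00554161
  w_IV·p_IV = 0.16 × 0.00309499 = 0.000495198
Evidence: 0.0267938 + 0.00759995 + 0.00554161 + 0.000495198 = 0.0404306
P(Component IV | x₁,x₂) ≈ 0.0122

0.0122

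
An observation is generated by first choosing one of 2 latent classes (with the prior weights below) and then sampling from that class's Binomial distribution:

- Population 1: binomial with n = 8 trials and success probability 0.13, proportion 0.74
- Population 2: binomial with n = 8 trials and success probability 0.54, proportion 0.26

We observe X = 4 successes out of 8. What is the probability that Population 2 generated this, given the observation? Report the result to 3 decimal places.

0.891

Posterior ∝ prior × likelihood, so P(k | x) ∝ π_k f_k(x); normalise over all components.
Binomial probabilities:
  L_1 = 0.0114538
  L_2 = 0.266504
Weight by the priors:
  π_1·L_1 = 0.74 × 0.0114538 = 0.00847579
  π_2·L_2 = 0.26 × 0.266504 = 0.0692911
Denominator: 0.00847579 + 0.0692911 = 0.0777669
P(Population 2 | 4 successes out of 8) = 0.0692911 / 0.0777669 ≈ 0.891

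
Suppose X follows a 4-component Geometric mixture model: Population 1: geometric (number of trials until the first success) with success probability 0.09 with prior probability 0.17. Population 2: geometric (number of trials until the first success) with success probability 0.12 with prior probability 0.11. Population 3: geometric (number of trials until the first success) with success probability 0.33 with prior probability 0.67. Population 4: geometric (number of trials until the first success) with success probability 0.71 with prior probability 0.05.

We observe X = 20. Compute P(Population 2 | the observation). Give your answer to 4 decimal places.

P(component k | x) = P(Z=k)·f_k(x) / marginal(x), where marginal(x) = Σ_j P(Z=j)·f_j(x).
Evaluate each component's likelihood at the observed value:
  f_1 = 0.09·(1−0.09)^19 = 0.09·0.166643 = 0.0149978
  f_2 = 0.12·(1−0.12)^19 = 0.12·0.0881395 = 0.0105767
  f_3 = 0.33·(1−0.33)^19 = 0.33·0.000495931 = 0.000163657
  f_4 = 0.71·(1−0.71)^19 = 0.71·6.10326e-11 = 4.33332e-11
Weight by the priors:
  P(Z=1)·f_1 = 0.17 × 0.0149978 = 0.00254963
  P(Z=2)·f_2 = 0.11 × 0.0105767 = 0.00116344
  P(Z=3)·f_3 = 0.67 × 0.000163657 = 0.00010965
  P(Z=4)·f_4 = 0.05 × 4.33332e-11 = 2.16666e-12
Normaliser: 0.00254963 + 0.00116344 + 0.00010965 + 2.16666e-12 = 0.00382273
So the posterior for Population 2 is 0.00116344 / 0.00382273 ≈ 0.3043.

0.3043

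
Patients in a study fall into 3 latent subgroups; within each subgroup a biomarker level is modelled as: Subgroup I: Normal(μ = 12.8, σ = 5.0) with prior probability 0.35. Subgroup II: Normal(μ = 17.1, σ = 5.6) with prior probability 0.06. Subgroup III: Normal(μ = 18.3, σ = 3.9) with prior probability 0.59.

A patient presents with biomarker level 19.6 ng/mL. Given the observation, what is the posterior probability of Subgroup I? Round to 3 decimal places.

P(component k | x) = π_k·f_k(x) / marginal(x), where marginal(x) = Σ_j π_j·f_j(x).
Normal densities:
  L_I = (1/(5.0·√(2π)))·exp(−(19.6−12.8)²/(2·5.0²)) = 0.079788·exp(-0.92480) = 0.031645
  L_II = (1/(5.6·√(2π)))·exp(−(19.6−17.1)²/(2·5.6²)) = 0.071240·exp(-0.09965) = 0.064483
  L_III = (1/(3.9·√(2π)))·exp(−(19.6−18.3)²/(2·3.9²)) = 0.102293·exp(-0.05556) = 0.0967649
Unnormalised posteriors:
  π_I·L_I = 0.35 × 0.031645 = 0.0110757
  π_II·L_II = 0.06 × 0.064483 = 0.00386898
  π_III·L_III = 0.59 × 0.0967649 = 0.0570913
Denominator: 0.0110757 + 0.00386898 + 0.0570913 = 0.072036
Responsibility of Subgroup I: 0.0110757 / 0.072036 ≈ 0.154

0.154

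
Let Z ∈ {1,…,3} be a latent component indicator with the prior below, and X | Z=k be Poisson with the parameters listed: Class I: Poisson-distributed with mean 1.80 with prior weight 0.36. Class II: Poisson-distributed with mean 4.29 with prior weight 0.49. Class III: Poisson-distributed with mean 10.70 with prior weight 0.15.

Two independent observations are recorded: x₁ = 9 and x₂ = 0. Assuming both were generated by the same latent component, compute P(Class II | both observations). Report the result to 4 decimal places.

Posterior ∝ prior × likelihood, so P(k | x) ∝ π_k f_k(x); normalise over all components.
Since both observations come from the same component, the likelihood for component k is f_k(x₁)·f_k(x₂).
  L_I = [9.03565e-05] × [0.165299] = 1.49358e-05
  L_II = [0.0185879] × [0.0137049] = 0.000254745
  L_III = [0.114219] × [2.25449e-05] = 2.57507e-06
Unnormalised posteriors:
  π_I·L_I = 0.36 × 1.49358e-05 = 5.3769e-06
  π_II·L_II = 0.49 × 0.000254745 = 0.000124825
  π_III·L_III = 0.15 × 2.57507e-06 = 3.86261e-07
Denominator: 5.3769e-06 + 0.000124825 + 3.86261e-07 = 0.000130588
Responsibility of Class II: 0.000124825 / 0.000130588 ≈ 0.9559

0.9559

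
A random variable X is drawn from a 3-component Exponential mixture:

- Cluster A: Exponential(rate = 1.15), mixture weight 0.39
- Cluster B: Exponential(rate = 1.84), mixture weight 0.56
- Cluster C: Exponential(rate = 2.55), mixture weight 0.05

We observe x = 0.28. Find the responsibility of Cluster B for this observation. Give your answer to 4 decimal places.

0.6137

By Bayes' theorem, P(k | x) = w_k f_k(x) / Σ_j w_j f_j(x).
Component likelihoods at x = 0.28:
  L_A = 1.15·e^(−1.15·0.28) = 1.15·e^(−0.3220) = 0.833403
  L_B = 1.84·e^(−1.84·0.28) = 1.84·e^(−0.5152) = 1.09918
  L_C = 2.55·e^(−2.55·0.28) = 2.55·e^(−0.7140) = 1.24869
Unnormalised posteriors:
  w_A·L_A = 0.39 × 0.833403 = 0.325027
  w_B·L_B = 0.56 × 1.09918 = 0.615541
  w_C·L_C = 0.05 × 1.24869 = 0.0624344
Marginal: 0.325027 + 0.615541 + 0.0624344 = 1.003
So the posterior for Cluster B is 0.615541 / 1.003 ≈ 0.6137.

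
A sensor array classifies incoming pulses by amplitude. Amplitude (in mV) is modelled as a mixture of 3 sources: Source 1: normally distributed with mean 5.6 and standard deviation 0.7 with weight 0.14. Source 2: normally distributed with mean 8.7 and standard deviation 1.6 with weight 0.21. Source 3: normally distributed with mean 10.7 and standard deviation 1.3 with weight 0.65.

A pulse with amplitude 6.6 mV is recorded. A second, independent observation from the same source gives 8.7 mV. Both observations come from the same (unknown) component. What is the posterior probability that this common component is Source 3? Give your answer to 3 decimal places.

Apply Bayes' rule: the posterior for each component is proportional to its prior times its likelihood at x.
Since both observations come from the same component, the likelihood for component k is f_k(x₁)·f_k(x₂).
  L_1 = [(1/(0.7·√(2π)))·exp(−(6.6−5.6)²/(2·0.7²)) = 0.569918·exp(-1.02041) = 0.205426] × [3.14099e-05] = 6.4524e-06
  L_2 = [(1/(1.6·√(2π)))·exp(−(6.6−8.7)²/(2·1.6²)) = 0.249339·exp(-0.86133) = 0.105371] × [0.249339] = 0.026273
  L_3 = [(1/(1.3·√(2π)))·exp(−(6.6−10.7)²/(2·1.3²)) = 0.306879·exp(-4.97337) = 0.00212353] × [0.0939742] = 0.000199557
Prior × likelihood for each component:
  P(Z=1)·L_1 = 0.14 × 6.4524e-06 = 9.03337e-07
  P(Z=2)·L_2 = 0.21 × 0.026273 = 0.00551734
  P(Z=3)·L_3 = 0.65 × 0.000199557 = 0.000129712
Evidence: 9.03337e-07 + 0.00551734 + 0.000129712 = 0.00564795
Responsibility of Source 3: 0.000129712 / 0.00564795 ≈ 0.023

0.023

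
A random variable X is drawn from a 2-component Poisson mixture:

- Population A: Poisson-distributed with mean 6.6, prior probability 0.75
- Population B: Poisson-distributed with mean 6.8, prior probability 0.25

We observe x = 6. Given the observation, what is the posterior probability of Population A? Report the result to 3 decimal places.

0.754

Apply Bayes' rule: the posterior for each component is proportional to its prior times its likelihood at x.
Poisson probabilities:
  p_A = e^(−6.6)·6.6^6/6! = 0.156166
  p_B = e^(−6.8)·6.8^6/6! = 0.152939
Weight by the priors:
  π_A·p_A = 0.75 × 0.156166 = 0.117125
  π_B·p_B = 0.25 × 0.152939 = 0.0382348
Normaliser: 0.117125 + 0.0382348 = 0.15536
P(Population A | x) = 0.117125 / 0.15536 ≈ 0.754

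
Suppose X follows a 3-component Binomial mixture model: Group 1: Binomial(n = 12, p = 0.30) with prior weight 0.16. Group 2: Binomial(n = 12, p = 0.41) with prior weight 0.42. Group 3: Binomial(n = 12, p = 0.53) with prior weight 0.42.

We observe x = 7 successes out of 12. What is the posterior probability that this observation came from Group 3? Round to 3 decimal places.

By Bayes' theorem, P(k | x) = π_k f_k(x) / Σ_j π_j f_j(x).
Binomial probabilities:
  p_1 = 0.0291115
  p_2 = 0.110274
  p_3 = 0.213376
Prior × likelihood for each component:
  π_1·p_1 = 0.16 × 0.0291115 = 0.00465784
  π_2·p_2 = 0.42 × 0.110274 = 0.046315
  π_3·p_3 = 0.42 × 0.213376 = 0.0896179
Denominator: 0.00465784 + 0.046315 + 0.0896179 = 0.140591
P(Group 3 | data) = 0.0896179 / 0.140591 ≈ 0.637

0.637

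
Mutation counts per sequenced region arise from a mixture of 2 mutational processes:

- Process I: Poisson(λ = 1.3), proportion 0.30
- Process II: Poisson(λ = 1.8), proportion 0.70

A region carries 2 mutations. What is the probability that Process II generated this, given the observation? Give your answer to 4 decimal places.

The responsibility of component k is π_k f_k(x) divided by Σ_j π_j f_j(x).
Evaluate each component's likelihood at the observed value:
  L_I = e^(−1.3)·1.3^2/2! = 0.230289
  L_II = e^(−1.8)·1.8^2/2! = 0.267784
Unnormalised posteriors:
  π_I·L_I = 0.30 × 0.230289 = 0.0690868
  π_II·L_II = 0.70 × 0.267784 = 0.187449
Sum: 0.0690868 + 0.187449 = 0.256536
P(Process II | data) ≈ 0.7307

0.7307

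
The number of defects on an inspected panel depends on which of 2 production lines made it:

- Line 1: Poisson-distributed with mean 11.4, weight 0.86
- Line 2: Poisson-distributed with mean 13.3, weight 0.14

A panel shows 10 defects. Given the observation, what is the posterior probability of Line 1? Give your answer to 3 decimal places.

Posterior ∝ prior × likelihood, so P(k | x) ∝ π_k f_k(x); normalise over all components.
Poisson probabilities:
  p_1 = e^(−11.4)·11.4^10/10! = 0.114374
  p_2 = e^(−13.3)·13.3^10/10! = 0.0799166
Weight by the priors:
  π_1·p_1 = 0.86 × 0.114374 = 0.0983619
  π_2·p_2 = 0.14 × 0.0799166 = 0.0111883
Denominator: 0.0983619 + 0.0111883 = 0.10955
So the posterior for Line 1 is 0.0983619 / 0.10955 ≈ 0.898.

0.898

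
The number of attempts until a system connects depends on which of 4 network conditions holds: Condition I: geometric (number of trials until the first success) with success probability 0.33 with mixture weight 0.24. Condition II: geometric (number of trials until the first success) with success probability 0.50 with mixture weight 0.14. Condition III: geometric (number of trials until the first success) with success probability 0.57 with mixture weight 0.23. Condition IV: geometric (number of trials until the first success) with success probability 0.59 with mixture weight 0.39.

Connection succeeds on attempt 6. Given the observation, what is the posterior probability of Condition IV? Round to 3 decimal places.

0.153

P(component k | x) = P(Z=k)·f_k(x) / marginal(x), where marginal(x) = Σ_j P(Z=j)·f_j(x).
Evaluate each component's likelihood at the observed value:
  p_I = 0.33·(1−0.33)^5 = 0.33·0.135013 = 0.0445541
  p_II = 0.50·(1−0.50)^5 = 0.50·0.03125 = 0.015625
  p_III = 0.57·(1−0.57)^5 = 0.57·0.0147008 = 0.00837948
  p_IV = 0.59·(1−0.59)^5 = 0.59·0.0115856 = 0.00683552
Prior × likelihood for each component:
  P(Z=I)·p_I = 0.24 × 0.0445541 = 0.010693
  P(Z=II)·p_II = 0.14 × 0.015625 = 0.0021875
  P(Z=III)·p_III = 0.23 × 0.00837948 = 0.00192728
  P(Z=IV)·p_IV = 0.39 × 0.00683552 = 0.00266585
Sum: 0.010693 + 0.0021875 + 0.00192728 + 0.00266585 = 0.0174736
Responsibility of Condition IV: 0.00266585 / 0.0174736 ≈ 0.153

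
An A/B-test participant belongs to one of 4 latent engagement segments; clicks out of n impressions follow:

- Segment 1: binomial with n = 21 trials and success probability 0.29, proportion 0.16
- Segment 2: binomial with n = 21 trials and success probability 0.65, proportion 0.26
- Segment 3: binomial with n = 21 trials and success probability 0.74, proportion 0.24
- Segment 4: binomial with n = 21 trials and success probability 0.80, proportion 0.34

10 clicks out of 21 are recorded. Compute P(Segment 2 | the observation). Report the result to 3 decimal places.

Posterior ∝ prior × likelihood, so P(k | x) ∝ P(Z=k) f_k(x); normalise over all components.
Evaluate each component's likelihood at the observed value:
  L_1 = 0.0342963
  L_2 = 0.0458466
  L_3 = 0.00637454
  L_4 = 0.000775631
Weight by the priors:
  P(Z=1)·L_1 = 0.16 × 0.0342963 = 0.0054874
  P(Z=2)·L_2 = 0.26 × 0.0458466 = 0.0119201
  P(Z=3)·L_3 = 0.24 × 0.00637454 = 0.00152989
  P(Z=4)·L_4 = 0.34 × 0.000775631 = 0.000263714
Denominator: 0.0054874 + 0.0119201 + 0.00152989 + 0.000263714 = 0.0192011
So the posterior for Segment 2 is 0.0119201 / 0.0192011 ≈ 0.621.

0.621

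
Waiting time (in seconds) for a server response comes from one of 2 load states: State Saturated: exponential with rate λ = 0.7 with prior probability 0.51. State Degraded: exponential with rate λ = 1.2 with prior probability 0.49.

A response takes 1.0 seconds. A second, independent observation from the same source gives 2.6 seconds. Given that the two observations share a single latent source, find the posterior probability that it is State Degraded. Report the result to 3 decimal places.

0.318

Posterior ∝ prior × likelihood, so P(k | x) ∝ π_k f_k(x); normalise over all components.
Since both observations come from the same component, the likelihood for component k is f_k(x₁)·f_k(x₂).
  L_Saturated = [0.7·e^(−0.7·1.0) = 0.7·e^(−0.7000) = 0.34761] × [0.113418] = 0.0394252
  L_Degraded = [1.2·e^(−1.2·1.0) = 1.2·e^(−1.2000) = 0.361433] × [0.0529886] = 0.0191518
Weight by the priors:
  π_Saturated·L_Saturated = 0.51 × 0.0394252 = 0.0201069
  π_Degraded·L_Degraded = 0.49 × 0.0191518 = 0.0093844
Normaliser: 0.0201069 + 0.0093844 = 0.0294913
So the posterior for State Degraded is 0.0093844 / 0.0294913 ≈ 0.318.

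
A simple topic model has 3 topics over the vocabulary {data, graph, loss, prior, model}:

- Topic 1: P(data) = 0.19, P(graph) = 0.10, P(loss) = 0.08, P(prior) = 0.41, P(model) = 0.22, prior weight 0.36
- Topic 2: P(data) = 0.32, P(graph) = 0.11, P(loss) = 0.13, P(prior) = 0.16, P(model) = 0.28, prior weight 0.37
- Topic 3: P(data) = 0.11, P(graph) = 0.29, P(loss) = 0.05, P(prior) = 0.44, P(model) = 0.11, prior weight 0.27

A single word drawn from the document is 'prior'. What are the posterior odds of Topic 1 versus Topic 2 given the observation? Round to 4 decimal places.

The posterior odds equal the prior odds times the likelihood ratio: (w_i/w_j)·(f_i(x)/f_j(x)).
Evaluate each component's likelihood at the observed value:
  f_1 = P(prior | comp) = 0.41
  f_2 = P(prior | comp) = 0.16
  f_3 = P(prior | comp) = 0.44
Posterior odds = (w_1·f_1) / (w_2·f_2) = (0.36·0.41) / (0.37·0.16) = 0.1476 / 0.0592 ≈ 2.4932

2.4932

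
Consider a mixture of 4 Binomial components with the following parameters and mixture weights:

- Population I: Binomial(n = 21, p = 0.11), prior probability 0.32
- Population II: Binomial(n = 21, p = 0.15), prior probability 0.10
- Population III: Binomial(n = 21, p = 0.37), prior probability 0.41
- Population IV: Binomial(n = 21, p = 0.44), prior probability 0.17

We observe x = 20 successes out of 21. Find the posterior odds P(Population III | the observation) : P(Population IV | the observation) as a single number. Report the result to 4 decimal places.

The posterior odds equal the prior odds times the likelihood ratio: (π_i/π_j)·(f_i(x)/f_j(x)).
Binomial probabilities:
  L_I = C(21,20)·0.11^20·0.89^1 = 21·6.7275e-20·0.89 = 1.25737e-18
  L_II = C(21,20)·0.15^20·0.85^1 = 21·3.32526e-17·0.85 = 5.93558e-16
  L_III = C(21,20)·0.37^20·0.63^1 = 21·2.31225e-09·0.63 = 3.0591e-08
  L_IV = C(21,20)·0.44^20·0.56^1 = 21·7.39696e-08·0.56 = 8.69883e-07
Odds = (0.41/0.17) × (3.0591e-08/8.69883e-07) = 2.41176 × 0.0351669 ≈ 0.0848

0.0848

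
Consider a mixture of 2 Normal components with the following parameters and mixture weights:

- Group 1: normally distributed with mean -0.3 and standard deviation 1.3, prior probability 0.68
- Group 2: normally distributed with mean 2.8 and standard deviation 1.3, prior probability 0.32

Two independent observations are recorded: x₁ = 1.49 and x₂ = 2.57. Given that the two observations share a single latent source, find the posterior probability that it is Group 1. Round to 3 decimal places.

0.108

The responsibility of component k is P(Z=k) f_k(x) divided by Σ_j P(Z=j) f_j(x).
Since both observations come from the same component, the likelihood for component k is f_k(x₁)·f_k(x₂).
  p_1 = [0.118925] × [0.0268294] = 0.00319069
  p_2 = [0.1847] × [0.302113] = 0.0558002
Multiply by the mixture weights:
  P(Z=1)·p_1 = 0.68 × 0.00319069 = 0.00216967
  P(Z=2)·p_2 = 0.32 × 0.0558002 = 0.0178561
Denominator: 0.00216967 + 0.0178561 = 0.0200257
P(Group 1 | x) = 0.00216967 / 0.0200257 ≈ 0.108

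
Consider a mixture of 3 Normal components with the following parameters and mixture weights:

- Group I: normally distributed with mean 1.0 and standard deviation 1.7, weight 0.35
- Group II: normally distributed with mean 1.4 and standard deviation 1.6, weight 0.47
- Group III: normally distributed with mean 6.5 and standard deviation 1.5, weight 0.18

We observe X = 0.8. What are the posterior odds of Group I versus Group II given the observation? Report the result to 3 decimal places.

0.747

Posterior odds = (P(Z=i) f_i(x)) / (P(Z=j) f_j(x)); the normalising sum cancels.
Evaluate each component's likelihood at the observed value:
  f_I = 0.233054
  f_II = 0.232409
  f_III = 0.000194631
Posterior odds = (P(Z=I)·f_I) / (P(Z=II)·f_II) = (0.35·0.233054) / (0.47·0.232409) = 0.0815687 / 0.109232 ≈ 0.747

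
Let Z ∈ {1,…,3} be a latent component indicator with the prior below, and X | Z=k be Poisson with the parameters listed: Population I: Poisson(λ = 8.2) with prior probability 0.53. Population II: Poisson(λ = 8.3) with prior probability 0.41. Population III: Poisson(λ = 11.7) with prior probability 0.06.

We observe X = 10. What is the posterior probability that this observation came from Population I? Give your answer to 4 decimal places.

0.5236

P(component k | x) = P(Z=k)·f_k(x) / marginal(x), where marginal(x) = Σ_j P(Z=j)·f_j(x).
Component likelihoods at x = 10:
  p_I = 0.104031
  p_II = 0.106261
  p_III = 0.109863
Prior × likelihood for each component:
  P(Z=I)·p_I = 0.53 × 0.104031 = 0.0551362
  P(Z=II)·p_II = 0.41 × 0.106261 = 0.043567
  P(Z=III)·p_III = 0.06 × 0.109863 = 0.00659176
Denominator: 0.0551362 + 0.043567 + 0.00659176 = 0.105295
Responsibility of Population I: 0.0551362 / 0.105295 ≈ 0.5236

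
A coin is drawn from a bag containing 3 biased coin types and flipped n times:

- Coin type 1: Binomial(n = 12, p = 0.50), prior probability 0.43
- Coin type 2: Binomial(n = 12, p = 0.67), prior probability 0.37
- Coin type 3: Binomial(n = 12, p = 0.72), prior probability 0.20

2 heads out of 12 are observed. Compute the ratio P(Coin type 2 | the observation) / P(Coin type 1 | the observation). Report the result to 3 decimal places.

0.024

The posterior odds equal the prior odds times the likelihood ratio: (π_i/π_j)·(f_i(x)/f_j(x)).
Binomial probabilities:
  p_1 = 0.0161133
  p_2 = 0.000453767
  p_3 = 0.000101342
Odds = (0.37/0.43) × (0.000453767/0.0161133) = 0.860465 × 0.0281611 ≈ 0.024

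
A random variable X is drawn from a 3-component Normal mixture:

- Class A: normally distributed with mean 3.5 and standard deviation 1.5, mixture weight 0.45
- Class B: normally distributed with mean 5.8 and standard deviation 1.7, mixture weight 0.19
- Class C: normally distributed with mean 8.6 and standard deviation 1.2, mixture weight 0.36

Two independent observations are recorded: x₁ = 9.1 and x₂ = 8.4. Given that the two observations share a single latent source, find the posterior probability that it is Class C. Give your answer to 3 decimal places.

0.986

Apply Bayes' rule: the posterior for each component is proportional to its prior times its likelihood at x.
Since both observations come from the same component, the likelihood for component k is f_k(x₁)·f_k(x₂).
  p_A = [(1/(1.5·√(2π)))·exp(−(9.1−3.5)²/(2·1.5²)) = 0.265962·exp(-6.96889) = 0.000250189] × [0.0012812] = 3.20542e-07
  p_B = [(1/(1.7·√(2π)))·exp(−(9.1−5.8)²/(2·1.7²)) = 0.234672·exp(-1.88408) = 0.0356627] × [0.0728672] = 0.00259864
  p_C = [(1/(1.2·√(2π)))·exp(−(9.1−8.6)²/(2·1.2²)) = 0.332452·exp(-0.08681) = 0.30481] × [0.327866] = 0.0999371
Unnormalised posteriors:
  w_A·p_A = 0.45 × 3.20542e-07 = 1.44244e-07
  w_B·p_B = 0.19 × 0.00259864 = 0.000493742
  w_C·p_C = 0.36 × 0.0999371 = 0.0359773
Evidence: 1.44244e-07 + 0.000493742 + 0.0359773 = 0.0364712
P(Class C | x₁, x₂) ≈ 0.986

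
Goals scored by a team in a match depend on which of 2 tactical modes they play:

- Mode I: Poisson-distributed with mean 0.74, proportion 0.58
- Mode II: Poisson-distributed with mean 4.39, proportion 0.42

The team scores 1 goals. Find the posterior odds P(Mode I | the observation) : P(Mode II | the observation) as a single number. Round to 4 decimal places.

8.9561

The posterior odds equal the prior odds times the likelihood ratio: (w_i/w_j)·(f_i(x)/f_j(x)).
Component likelihoods at x = 1 goals:
  L_I = e^(−0.74)·0.74^1/1! = 0.353064
  L_II = e^(−4.39)·4.39^1/1! = 0.0544392
0.204777 / 0.0228645 ≈ 8.9561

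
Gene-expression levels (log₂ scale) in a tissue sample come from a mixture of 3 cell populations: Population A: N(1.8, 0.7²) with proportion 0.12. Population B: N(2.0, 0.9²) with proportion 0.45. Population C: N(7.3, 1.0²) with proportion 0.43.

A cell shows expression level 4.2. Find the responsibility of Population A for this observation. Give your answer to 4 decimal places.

The responsibility of component k is w_k f_k(x) divided by Σ_j w_j f_j(x).
Component likelihoods at x = 4.2:
  L_A = (1/(0.7·√(2π)))·exp(−(4.2−1.8)²/(2·0.7²)) = 0.569918·exp(-5.87755) = 0.0015967
  L_B = (1/(0.9·√(2π)))·exp(−(4.2−2.0)²/(2·0.9²)) = 0.443269·exp(-2.98765) = 0.0223432
  L_C = (1/(1.0·√(2π)))·exp(−(4.2−7.3)²/(2·1.0²)) = 0.398942·exp(-4.80500) = 0.00326682
Weight by the priors:
  w_A·L_A = 0.12 × 0.0015967 = 0.000191604
  w_B·L_B = 0.45 × 0.0223432 = 0.0100544
  w_C·L_C = 0.43 × 0.00326682 = 0.00140473
Sum: 0.000191604 + 0.0100544 + 0.00140473 = 0.0116508
Responsibility of Population A: 0.000191604 / 0.0116508 ≈ 0.0164

0.0164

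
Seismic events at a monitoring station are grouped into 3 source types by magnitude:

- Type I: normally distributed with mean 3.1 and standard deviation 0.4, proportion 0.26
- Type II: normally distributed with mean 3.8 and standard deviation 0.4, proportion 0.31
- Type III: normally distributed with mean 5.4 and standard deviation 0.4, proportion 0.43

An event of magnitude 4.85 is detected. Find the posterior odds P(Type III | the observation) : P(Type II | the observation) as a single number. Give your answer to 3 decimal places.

Only the two components matter; the odds are (π_i f_i(x)) / (π_j f_j(x)).
Component likelihoods at x = 4.85:
  p_I = 6.95851e-05
  p_II = 0.0318105
  p_III = 0.387531
Odds = (0.43/0.31) × (0.387531/0.0318105) = 1.3871 × 12.1825 ≈ 16.898

16.898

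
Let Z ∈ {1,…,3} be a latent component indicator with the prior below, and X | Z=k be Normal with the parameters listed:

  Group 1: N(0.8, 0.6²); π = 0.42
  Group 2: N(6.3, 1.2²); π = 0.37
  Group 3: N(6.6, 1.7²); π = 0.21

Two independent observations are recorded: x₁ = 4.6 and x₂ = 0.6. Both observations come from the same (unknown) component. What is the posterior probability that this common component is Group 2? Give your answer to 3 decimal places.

0.016

By Bayes' theorem, P(k | x) = w_k f_k(x) / Σ_j w_j f_j(x).
Since both observations come from the same component, the likelihood for component k is f_k(x₁)·f_k(x₂).
  p_1 = [(1/(0.6·√(2π)))·exp(−(4.6−0.8)²/(2·0.6²)) = 0.664904·exp(-20.05556) = 1.29641e-09] × [0.628972] = 8.15404e-10
  p_2 = [(1/(1.2·√(2π)))·exp(−(4.6−6.3)²/(2·1.2²)) = 0.332452·exp(-1.00347) = 0.121878] × [4.19126e-06] = 5.10823e-07
  p_3 = [(1/(1.7·√(2π)))·exp(−(4.6−6.6)²/(2·1.7²)) = 0.234672·exp(-0.69204) = 0.117466] × [0.000462927] = 5.43781e-05
Prior × likelihood for each component:
  w_1·p_1 = 0.42 × 8.15404e-10 = 3.4247e-10
  w_2·p_2 = 0.37 × 5.10823e-07 = 1.89005e-07
  w_3·p_3 = 0.21 × 5.43781e-05 = 1.14194e-05
Sum: 3.4247e-10 + 1.89005e-07 + 1.14194e-05 = 1.16088e-05
P(Group 2 | x) = 1.89005e-07 / 1.16088e-05 ≈ 0.016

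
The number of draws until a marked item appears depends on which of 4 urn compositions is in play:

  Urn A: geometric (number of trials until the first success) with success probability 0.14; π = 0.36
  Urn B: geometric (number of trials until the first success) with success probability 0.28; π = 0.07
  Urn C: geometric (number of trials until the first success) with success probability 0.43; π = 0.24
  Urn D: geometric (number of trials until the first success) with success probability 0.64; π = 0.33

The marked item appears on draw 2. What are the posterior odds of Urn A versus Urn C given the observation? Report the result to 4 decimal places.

0.7368

The posterior odds equal the prior odds times the likelihood ratio: (P(Z=i)/P(Z=j))·(f_i(x)/f_j(x)).
Component likelihoods at x = 2:
  L_A = 0.1204
  L_B = 0.2016
  L_C = 0.2451
  L_D = 0.2304
0.043344 / 0.058824 ≈ 0.7368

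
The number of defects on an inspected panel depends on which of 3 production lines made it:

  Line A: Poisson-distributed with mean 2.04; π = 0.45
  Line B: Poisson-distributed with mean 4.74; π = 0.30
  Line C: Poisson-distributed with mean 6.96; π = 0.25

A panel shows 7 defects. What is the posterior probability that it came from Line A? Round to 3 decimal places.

0.026

By Bayes' theorem, P(k | x) = π_k f_k(x) / Σ_j π_j f_j(x).
Poisson probabilities:
  p_A = e^(−2.04)·2.04^7/7! = 0.00379332
  p_B = e^(−4.74)·4.74^7/7! = 0.0932099
  p_C = e^(−6.96)·6.96^7/7! = 0.148986
Unnormalised posteriors:
  π_A·p_A = 0.45 × 0.00379332 = 0.001707
  π_B·p_B = 0.30 × 0.0932099 = 0.027963
  π_C·p_C = 0.25 × 0.148986 = 0.0372464
Evidence: 0.001707 + 0.027963 + 0.0372464 = 0.0669164
P(Line A | data) ≈ 0.026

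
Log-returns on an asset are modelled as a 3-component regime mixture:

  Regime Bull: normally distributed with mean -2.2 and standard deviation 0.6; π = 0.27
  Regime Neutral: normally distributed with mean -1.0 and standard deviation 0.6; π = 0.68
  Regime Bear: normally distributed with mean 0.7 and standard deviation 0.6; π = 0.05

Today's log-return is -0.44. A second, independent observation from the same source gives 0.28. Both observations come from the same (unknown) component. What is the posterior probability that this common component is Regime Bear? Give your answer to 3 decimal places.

0.125

Apply Bayes' rule: the posterior for each component is proportional to its prior times its likelihood at x.
Since both observations come from the same component, the likelihood for component k is f_k(x₁)·f_k(x₂).
  f_Bull = [(1/(0.6·√(2π)))·exp(−(-0.44−-2.2)²/(2·0.6²)) = 0.664904·exp(-4.30222) = 0.00900176] × [0.000129694] = 1.16747e-06
  f_Neutral = [(1/(0.6·√(2π)))·exp(−(-0.44−-1.0)²/(2·0.6²)) = 0.664904·exp(-0.43556) = 0.43013] × [0.0683121] = 0.0293831
  f_Bear = [(1/(0.6·√(2π)))·exp(−(-0.44−0.7)²/(2·0.6²)) = 0.664904·exp(-1.80500) = 0.10936] × [0.520423] = 0.0569133
Unnormalised posteriors:
  w_Bull·f_Bull = 0.27 × 1.16747e-06 = 3.15217e-07
  w_Neutral·f_Neutral = 0.68 × 0.0293831 = 0.0199805
  w_Bear·f_Bear = 0.05 × 0.0569133 = 0.00284567
Sum: 3.15217e-07 + 0.0199805 + 0.00284567 = 0.0228265
P(Regime Bear | x) ≈ 0.125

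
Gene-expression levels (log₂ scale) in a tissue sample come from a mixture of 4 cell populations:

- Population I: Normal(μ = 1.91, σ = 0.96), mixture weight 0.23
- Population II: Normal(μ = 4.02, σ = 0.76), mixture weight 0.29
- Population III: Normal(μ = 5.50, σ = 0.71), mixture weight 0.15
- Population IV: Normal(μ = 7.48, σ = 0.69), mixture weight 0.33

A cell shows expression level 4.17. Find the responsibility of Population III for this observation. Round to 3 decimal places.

By Bayes' theorem, P(k | x) = w_k f_k(x) / Σ_j w_j f_j(x).
Component likelihoods at x = 4.17:
  f_I = 0.0260128
  f_II = 0.514799
  f_III = 0.0972023
  f_IV = 5.82142e-06
Weight by the priors:
  w_I·f_I = 0.23 × 0.0260128 = 0.00598294
  w_II·f_II = 0.29 × 0.514799 = 0.149292
  w_III·f_III = 0.15 × 0.0972023 = 0.0145803
  w_IV·f_IV = 0.33 × 5.82142e-06 = 1.92107e-06
Evidence: 0.00598294 + 0.149292 + 0.0145803 + 1.92107e-06 = 0.169857
P(Population III | x) ≈ 0.086

0.086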